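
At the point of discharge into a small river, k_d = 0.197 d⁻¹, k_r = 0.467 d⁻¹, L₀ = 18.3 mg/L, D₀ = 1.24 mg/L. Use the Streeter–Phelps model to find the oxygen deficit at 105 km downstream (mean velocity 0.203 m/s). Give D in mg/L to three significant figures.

Travel time t = x/v = 105 km / (0.203 m/s) = 105000 m / 0.203 m/s = 517200 s = 5.987 d.
k_d L₀/(k_r−k_d) = 0.197×18.3/(0.467−0.197) = 3.605/0.2700 = 13.35 mg/L.
e^(−k_d t) = e^(−0.197×5.987) = 0.3075; e^(−k_r t) = e^(−0.467×5.987) = 0.06107.
D = 13.35 × (0.3075 − 0.06107) + 1.24 × 0.06107 = 3.290 + 0.07573 = 3.366 mg/L.

D ≈ 3.37 mg/L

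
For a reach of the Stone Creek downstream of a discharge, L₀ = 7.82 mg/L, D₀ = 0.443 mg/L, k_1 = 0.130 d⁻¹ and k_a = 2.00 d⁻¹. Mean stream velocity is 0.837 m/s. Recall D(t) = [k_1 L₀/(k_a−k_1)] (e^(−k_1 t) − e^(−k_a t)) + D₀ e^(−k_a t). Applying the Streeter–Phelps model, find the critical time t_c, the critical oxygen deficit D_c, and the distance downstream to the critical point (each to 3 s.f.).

With k_a/k_1 = 15.38 and 1 − D₀(k_a−k_1)/(k_1 L₀) = 0.1851,
t_c = ln(15.38 × 0.1851) / (2.00 − 0.130) = ln(2.848) / 1.870 = 1.047/1.870 = 0.5597 d.
D_c = (k_1/k_a) L₀ e^(−k_1 t_c) = (0.130/2.00) × 7.82 × e^(−0.130×0.5597) = 0.06500 × 7.82 × 0.9298 = 0.4726 mg/L.
x_c = v t_c = 0.837 m/s × 0.5597 d × 86400 s/d = 40470 m ≈ 40.5 km.

t_c ≈ 0.560 d; D_c ≈ 0.473 mg/L; x_c ≈ 40.5 km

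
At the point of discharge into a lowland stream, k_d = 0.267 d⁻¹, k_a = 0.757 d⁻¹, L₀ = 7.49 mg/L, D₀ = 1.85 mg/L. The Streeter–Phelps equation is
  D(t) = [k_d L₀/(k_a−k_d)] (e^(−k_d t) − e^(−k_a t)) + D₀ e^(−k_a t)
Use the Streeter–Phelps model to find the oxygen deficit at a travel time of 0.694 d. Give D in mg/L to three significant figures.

D ≈ 2.07 mg/L

k_d L₀/(k_a−k_d) = 0.267×7.49/(0.757−0.267) = 2.000/0.4900 = 4.081 mg/L.
e^(−k_d t) = e^(−0.267×0.6940) = 0.8309; e^(−k_a t) = e^(−0.757×0.6940) = 0.5913.
D = 4.081 × (0.8309 − 0.5913) + 1.85 × 0.5913 = 0.9775 + 1.094 = 2.072 mg/L.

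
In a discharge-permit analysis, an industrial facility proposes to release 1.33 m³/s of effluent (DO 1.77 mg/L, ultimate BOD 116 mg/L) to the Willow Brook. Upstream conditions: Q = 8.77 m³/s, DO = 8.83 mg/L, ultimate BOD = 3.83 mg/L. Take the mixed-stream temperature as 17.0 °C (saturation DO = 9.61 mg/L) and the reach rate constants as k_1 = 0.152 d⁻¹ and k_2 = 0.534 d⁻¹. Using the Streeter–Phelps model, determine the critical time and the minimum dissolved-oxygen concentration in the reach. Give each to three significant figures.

t_c ≈ 2.60 d; minimum DO ≈ 6.04 mg/L

Mixed DO = (8.77×8.83 + 1.33×1.77)/(8.77+1.33) = 79.79/10.10 = 7.900 mg/L.
Mixed L₀ = (8.77×3.83 + 1.33×116)/(10.10) = 187.9/10.10 = 18.60 mg/L.
Initial deficit D₀ = C_s − DO₀ = 9.61 − 7.900 = 1.710 mg/L.
t_c = (1/0.3820) ln[(0.534/0.152)(1 − 1.710×0.3820/(0.152×18.60))] = 2.618 × ln(2.702) = 2.602 d.
D_c = (0.152/0.534) × 18.60 × e^(−0.152×2.602) = 0.2846 × 18.60 × 0.6734 = 3.565 mg/L.
Minimum DO = 9.61 − 3.565 = 6.045 mg/L.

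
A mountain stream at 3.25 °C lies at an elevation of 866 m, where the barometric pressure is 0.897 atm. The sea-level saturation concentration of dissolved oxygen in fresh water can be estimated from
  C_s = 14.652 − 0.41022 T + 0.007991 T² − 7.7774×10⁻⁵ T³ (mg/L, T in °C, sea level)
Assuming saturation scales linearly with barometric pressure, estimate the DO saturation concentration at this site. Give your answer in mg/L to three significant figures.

C_s ≈ 12.0 mg/L

At sea level: C_s = 14.652 − 0.41022×3.25 + 0.007991×3.25² − 7.7774×10⁻⁵×3.25³ = 13.40 mg/L.
Pressure correction: C_s' = 13.40 × 0.897 = 12.02 mg/L.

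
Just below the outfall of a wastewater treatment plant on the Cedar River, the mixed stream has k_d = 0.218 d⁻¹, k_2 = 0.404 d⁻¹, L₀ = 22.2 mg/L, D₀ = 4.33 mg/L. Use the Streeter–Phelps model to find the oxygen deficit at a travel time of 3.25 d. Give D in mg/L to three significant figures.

k_d L₀/(k_2−k_d) = 0.218×22.2/(0.404−0.218) = 4.840/0.1860 = 26.02 mg/L.
e^(−k_d t) = e^(−0.218×3.250) = 0.4924; e^(−k_2 t) = e^(−0.404×3.250) = 0.2690.
D = 26.02 × (0.4924 − 0.2690) + 4.33 × 0.2690 = 5.812 + 1.165 = 6.977 mg/L.

D ≈ 6.98 mg/L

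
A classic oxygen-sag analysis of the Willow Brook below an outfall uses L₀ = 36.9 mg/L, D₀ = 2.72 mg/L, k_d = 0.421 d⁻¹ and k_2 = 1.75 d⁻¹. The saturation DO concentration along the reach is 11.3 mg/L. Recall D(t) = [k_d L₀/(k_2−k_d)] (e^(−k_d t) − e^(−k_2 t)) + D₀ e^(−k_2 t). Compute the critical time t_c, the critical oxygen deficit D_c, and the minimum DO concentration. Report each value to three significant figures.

At the critical point dD/dt = 0, so k_d L₀ e^(−k_d t) = k_2 D. Substituting D(t) from the Streeter–Phelps equation and solving for t gives
t_c = ln[(k_2/k_d)(1 − D₀(k_2−k_d)/(k_d L₀))] / (k_2−k_d).
Here k_2−k_d = 1.329 d⁻¹ and 1 − D₀(k_2−k_d)/(k_d L₀) = 1 − 2.72×1.329/(0.421×36.9) = 0.7673, so
t_c = ln(4.157 × 0.7673) / 1.329 = 1.160 / 1.329 = 0.8727 d.
D_c = (k_d/k_2) L₀ e^(−k_d t_c) = (0.421/1.75) × 36.9 × e^(−0.421×0.8727) = 0.2406 × 36.9 × 0.6925 = 6.148 mg/L.
Minimum DO = C_s − D_c = 11.3 − 6.148 = 5.152 mg/L.

t_c ≈ 0.873 d; D_c ≈ 6.15 mg/L; min DO ≈ 5.15 mg/L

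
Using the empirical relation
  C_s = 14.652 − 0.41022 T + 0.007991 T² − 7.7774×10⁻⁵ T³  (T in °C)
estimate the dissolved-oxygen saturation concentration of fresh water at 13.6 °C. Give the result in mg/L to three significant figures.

C_s ≈ 10.4 mg/L

C_s = 14.652 − 0.41022×13.6 + 0.007991×13.6² − 7.7774×10⁻⁵×13.6³ = 10.36 mg/L.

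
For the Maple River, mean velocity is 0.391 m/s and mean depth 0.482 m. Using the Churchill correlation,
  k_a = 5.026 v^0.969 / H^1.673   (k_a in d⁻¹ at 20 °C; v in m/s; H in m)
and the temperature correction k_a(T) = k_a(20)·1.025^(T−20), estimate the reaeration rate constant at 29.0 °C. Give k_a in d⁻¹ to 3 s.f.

k_a ≈ 8.57 d⁻¹

k_a(20) = 5.026 × 0.391^0.969 / 0.482^1.673 = 5.026 × 0.4025 / 0.2949 = 6.860 d⁻¹.
k_a(29.0) = 6.860 × 1.025^(29.0−20) = 6.860 × 1.249 = 8.567 d⁻¹.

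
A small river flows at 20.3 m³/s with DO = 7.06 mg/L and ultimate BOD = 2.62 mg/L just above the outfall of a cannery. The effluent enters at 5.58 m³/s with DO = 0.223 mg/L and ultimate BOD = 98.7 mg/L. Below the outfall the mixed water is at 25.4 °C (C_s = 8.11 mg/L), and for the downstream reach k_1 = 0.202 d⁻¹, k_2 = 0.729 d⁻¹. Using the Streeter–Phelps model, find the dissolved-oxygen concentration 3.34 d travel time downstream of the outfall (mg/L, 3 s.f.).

Mixed DO = (20.3×7.06 + 5.58×0.223)/(20.3+5.58) = 144.6/25.88 = 5.586 mg/L.
Mixed L₀ = (20.3×2.62 + 5.58×98.7)/(25.88) = 603.9/25.88 = 23.34 mg/L.
Initial deficit D₀ = C_s − DO₀ = 8.11 − 5.586 = 2.524 mg/L.
D(3.34) = [0.202×23.34/(0.729−0.202)](e^(−0.202×3.34) − e^(−0.729×3.34)) + 2.524 e^(−0.729×3.34)
= 8.945 × (0.5093 − 0.08761) + 2.524 × 0.08761 = 3.993 mg/L.
DO = 8.11 − 3.993 = 4.117 mg/L.

DO ≈ 4.12 mg/L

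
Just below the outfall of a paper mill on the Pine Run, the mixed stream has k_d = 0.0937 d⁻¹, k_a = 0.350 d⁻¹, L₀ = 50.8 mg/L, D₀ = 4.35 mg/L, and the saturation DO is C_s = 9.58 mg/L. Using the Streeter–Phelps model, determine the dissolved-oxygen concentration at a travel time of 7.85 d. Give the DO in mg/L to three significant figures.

DO ≈ 1.59 mg/L

k_d L₀/(k_a−k_d) = 0.0937×50.8/(0.350−0.0937) = 4.760/0.2563 = 18.57 mg/L.
e^(−k_d t) = e^(−0.0937×7.850) = 0.4792; e^(−k_a t) = e^(−0.350×7.850) = 0.06409.
D = 18.57 × (0.4792 − 0.06409) + 4.35 × 0.06409 = 7.710 + 0.2788 = 7.989 mg/L.
DO = C_s − D = 9.58 − 7.989 = 1.591 mg/L.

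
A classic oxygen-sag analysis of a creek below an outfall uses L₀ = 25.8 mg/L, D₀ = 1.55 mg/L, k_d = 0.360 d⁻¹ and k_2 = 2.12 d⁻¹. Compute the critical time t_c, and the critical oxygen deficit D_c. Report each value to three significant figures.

t_c ≈ 0.810 d; D_c ≈ 3.27 mg/L

t_c = [1/(k_2−k_d)] ln[(k_2/k_d)(1 − D₀(k_2−k_d)/(k_d L₀))]
= [1/(2.12−0.360)] ln[(2.12/0.360)(1 − 1.55×1.760/(0.360×25.8))]
= (1/1.760) ln[5.889 × 0.7063] = 0.5682 × ln(4.159) = 0.5682 × 1.425 = 0.8098 d.
D_c = (k_d/k_2) L₀ e^(−k_d t_c) = (0.360/2.12) × 25.8 × e^(−0.360×0.8098) = 0.1698 × 25.8 × 0.7471 = 3.273 mg/L.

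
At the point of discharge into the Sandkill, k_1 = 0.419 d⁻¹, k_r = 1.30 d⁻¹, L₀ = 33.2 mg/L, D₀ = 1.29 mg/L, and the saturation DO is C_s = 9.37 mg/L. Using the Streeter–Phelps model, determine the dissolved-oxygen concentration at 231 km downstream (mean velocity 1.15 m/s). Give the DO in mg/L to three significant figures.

DO ≈ 4.11 mg/L

Travel time t = x/v = 231 km / (1.15 m/s) = 231000 m / 1.15 m/s = 200900 s = 2.325 d.
k_1 L₀/(k_r−k_1) = 0.419×33.2/(1.30−0.419) = 13.91/0.8810 = 15.79 mg/L.
e^(−k_1 t) = e^(−0.419×2.325) = 0.3775; e^(−k_r t) = e^(−1.30×2.325) = 0.04869.
D = 15.79 × (0.3775 − 0.04869) + 1.29 × 0.04869 = 5.192 + 0.06281 = 5.255 mg/L.
DO = C_s − D = 9.37 − 5.255 = 4.115 mg/L.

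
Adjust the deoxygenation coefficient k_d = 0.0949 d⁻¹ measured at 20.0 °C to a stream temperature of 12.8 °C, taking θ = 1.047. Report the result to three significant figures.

k_d ≈ 0.0682 d⁻¹

k_d(T₂) = k_d(T₁) · θ^(T₂−T₁) = 0.0949 × 1.047^(12.8−20.0)
= 0.0949 × 1.047^-7.20 = 0.0949 × 0.7184 = 0.06818 d⁻¹.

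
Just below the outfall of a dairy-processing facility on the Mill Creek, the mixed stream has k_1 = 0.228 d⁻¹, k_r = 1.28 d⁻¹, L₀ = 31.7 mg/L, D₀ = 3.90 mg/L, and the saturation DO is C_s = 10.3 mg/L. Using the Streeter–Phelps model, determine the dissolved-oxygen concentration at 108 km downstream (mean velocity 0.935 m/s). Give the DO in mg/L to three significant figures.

Travel time t = x/v = 108 km / (0.935 m/s) = 108000 m / 0.935 m/s = 115500 s = 1.337 d.
k_1 L₀/(k_r−k_1) = 0.228×31.7/(1.28−0.228) = 7.228/1.052 = 6.870 mg/L.
e^(−k_1 t) = e^(−0.228×1.337) = 0.7373; e^(−k_r t) = e^(−1.28×1.337) = 0.1806.
D = 6.870 × (0.7373 − 0.1806) + 3.90 × 0.1806 = 3.824 + 0.7045 = 4.529 mg/L.
DO = C_s − D = 10.3 − 4.529 = 5.771 mg/L.

DO ≈ 5.77 mg/L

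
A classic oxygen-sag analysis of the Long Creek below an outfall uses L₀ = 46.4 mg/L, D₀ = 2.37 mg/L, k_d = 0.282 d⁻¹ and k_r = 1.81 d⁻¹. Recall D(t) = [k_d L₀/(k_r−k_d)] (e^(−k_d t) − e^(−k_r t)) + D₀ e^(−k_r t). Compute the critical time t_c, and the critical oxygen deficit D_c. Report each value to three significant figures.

At the critical point dD/dt = 0, so k_d L₀ e^(−k_d t) = k_r D. Substituting D(t) from the Streeter–Phelps equation and solving for t gives
t_c = ln[(k_r/k_d)(1 − D₀(k_r−k_d)/(k_d L₀))] / (k_r−k_d).
Here k_r−k_d = 1.528 d⁻¹ and 1 − D₀(k_r−k_d)/(k_d L₀) = 1 − 2.37×1.528/(0.282×46.4) = 0.7232, so
t_c = ln(6.418 × 0.7232) / 1.528 = 1.535 / 1.528 = 1.005 d.
D_c = (k_d/k_r) L₀ e^(−k_d t_c) = (0.282/1.81) × 46.4 × e^(−0.282×1.005) = 0.1558 × 46.4 × 0.7533 = 5.446 mg/L.

t_c ≈ 1.00 d; D_c ≈ 5.45 mg/L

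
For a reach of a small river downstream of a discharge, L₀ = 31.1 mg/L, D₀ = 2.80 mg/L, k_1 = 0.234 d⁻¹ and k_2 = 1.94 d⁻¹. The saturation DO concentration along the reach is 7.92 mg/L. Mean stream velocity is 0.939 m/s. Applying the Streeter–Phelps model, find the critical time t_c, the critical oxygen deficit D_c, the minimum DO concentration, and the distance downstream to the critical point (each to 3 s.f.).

At the critical point dD/dt = 0, so k_1 L₀ e^(−k_1 t) = k_2 D. Substituting D(t) from the Streeter–Phelps equation and solving for t gives
t_c = ln[(k_2/k_1)(1 − D₀(k_2−k_1)/(k_1 L₀))] / (k_2−k_1).
Here k_2−k_1 = 1.706 d⁻¹ and 1 − D₀(k_2−k_1)/(k_1 L₀) = 1 − 2.80×1.706/(0.234×31.1) = 0.3436, so
t_c = ln(8.291 × 0.3436) / 1.706 = 1.047 / 1.706 = 0.6136 d.
D_c = (k_1/k_2) L₀ e^(−k_1 t_c) = (0.234/1.94) × 31.1 × e^(−0.234×0.6136) = 0.1206 × 31.1 × 0.8662 = 3.249 mg/L.
Minimum DO = C_s − D_c = 7.92 − 3.249 = 4.671 mg/L.
x_c = v t_c = 0.939 m/s × 0.6136 d × 86400 s/d = 49780 m ≈ 49.8 km.

t_c ≈ 0.614 d; D_c ≈ 3.25 mg/L; min DO ≈ 4.67 mg/L; x_c ≈ 49.8 km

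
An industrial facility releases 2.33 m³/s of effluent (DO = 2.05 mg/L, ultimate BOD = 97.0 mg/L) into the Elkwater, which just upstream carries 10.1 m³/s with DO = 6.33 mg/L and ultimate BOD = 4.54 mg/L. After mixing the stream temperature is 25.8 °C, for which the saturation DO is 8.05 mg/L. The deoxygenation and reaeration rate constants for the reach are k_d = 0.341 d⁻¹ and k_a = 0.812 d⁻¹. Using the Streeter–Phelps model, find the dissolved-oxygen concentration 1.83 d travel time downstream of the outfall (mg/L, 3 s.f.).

Mixed DO = (10.1×6.33 + 2.33×2.05)/(10.1+2.33) = 68.71/12.43 = 5.528 mg/L.
Mixed L₀ = (10.1×4.54 + 2.33×97.0)/(12.43) = 271.9/12.43 = 21.87 mg/L.
Initial deficit D₀ = C_s − DO₀ = 8.05 − 5.528 = 2.522 mg/L.
D(1.83) = [0.341×21.87/(0.812−0.341)](e^(−0.341×1.83) − e^(−0.812×1.83)) + 2.522 e^(−0.812×1.83)
= 15.83 × (0.5358 − 0.2263) + 2.522 × 0.2263 = 5.472 mg/L.
DO = 8.05 − 5.472 = 2.578 mg/L.

DO ≈ 2.58 mg/L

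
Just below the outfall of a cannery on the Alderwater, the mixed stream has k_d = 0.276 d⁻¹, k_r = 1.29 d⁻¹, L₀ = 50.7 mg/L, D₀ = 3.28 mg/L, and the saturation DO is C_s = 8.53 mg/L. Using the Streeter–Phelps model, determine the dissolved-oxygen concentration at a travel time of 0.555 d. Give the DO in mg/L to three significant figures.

DO ≈ 1.83 mg/L

k_d L₀/(k_r−k_d) = 0.276×50.7/(1.29−0.276) = 13.99/1.014 = 13.80 mg/L.
e^(−k_d t) = e^(−0.276×0.5550) = 0.8580; e^(−k_r t) = e^(−1.29×0.5550) = 0.4887.
D = 13.80 × (0.8580 − 0.4887) + 3.28 × 0.4887 = 5.096 + 1.603 = 6.699 mg/L.
DO = C_s − D = 8.53 − 6.699 = 1.831 mg/L.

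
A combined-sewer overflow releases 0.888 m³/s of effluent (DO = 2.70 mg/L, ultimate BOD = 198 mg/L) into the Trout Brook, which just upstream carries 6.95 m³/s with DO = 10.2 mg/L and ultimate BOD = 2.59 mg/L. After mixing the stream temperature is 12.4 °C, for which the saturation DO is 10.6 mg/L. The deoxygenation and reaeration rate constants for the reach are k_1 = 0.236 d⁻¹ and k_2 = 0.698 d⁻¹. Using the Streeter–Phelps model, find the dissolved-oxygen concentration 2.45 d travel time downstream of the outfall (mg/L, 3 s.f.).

Mixed DO = (6.95×10.2 + 0.888×2.70)/(6.95+0.888) = 73.29/7.838 = 9.350 mg/L.
Mixed L₀ = (6.95×2.59 + 0.888×198)/(7.838) = 193.8/7.838 = 24.73 mg/L.
Initial deficit D₀ = C_s − DO₀ = 10.6 − 9.350 = 1.250 mg/L.
D(2.45) = [0.236×24.73/(0.698−0.236)](e^(−0.236×2.45) − e^(−0.698×2.45)) + 1.250 e^(−0.698×2.45)
= 12.63 × (0.5609 − 0.1808) + 1.250 × 0.1808 = 5.027 mg/L.
DO = 10.6 − 5.027 = 5.573 mg/L.

DO ≈ 5.57 mg/L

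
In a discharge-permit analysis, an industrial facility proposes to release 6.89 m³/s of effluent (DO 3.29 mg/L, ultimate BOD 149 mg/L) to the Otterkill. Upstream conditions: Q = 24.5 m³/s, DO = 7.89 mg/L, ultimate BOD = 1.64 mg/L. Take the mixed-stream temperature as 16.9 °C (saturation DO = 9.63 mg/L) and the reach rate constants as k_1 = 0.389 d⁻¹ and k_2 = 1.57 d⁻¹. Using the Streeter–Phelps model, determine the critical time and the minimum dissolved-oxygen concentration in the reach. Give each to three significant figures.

t_c ≈ 0.943 d; minimum DO ≈ 3.79 mg/L

Mixed DO = (24.5×7.89 + 6.89×3.29)/(24.5+6.89) = 216.0/31.39 = 6.880 mg/L.
Mixed L₀ = (24.5×1.64 + 6.89×149)/(31.39) = 1067/31.39 = 33.99 mg/L.
Initial deficit D₀ = C_s − DO₀ = 9.63 − 6.880 = 2.750 mg/L.
t_c = (1/1.181) ln[(1.57/0.389)(1 − 2.750×1.181/(0.389×33.99))] = 0.8467 × ln(3.045) = 0.9427 d.
D_c = (0.389/1.57) × 33.99 × e^(−0.389×0.9427) = 0.2478 × 33.99 × 0.6930 = 5.835 mg/L.
Minimum DO = 9.63 − 5.835 = 3.795 mg/L.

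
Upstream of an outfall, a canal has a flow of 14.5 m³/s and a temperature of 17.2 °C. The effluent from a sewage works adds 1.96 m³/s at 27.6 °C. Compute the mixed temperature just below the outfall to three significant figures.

Flow-weighted mixing: C = (Q_r C_r + Q_w C_w)/(Q_r + Q_w)
= (14.5×17.2 + 1.96×27.6)/(14.5 + 1.96) = 303.5/16.46 = 18.44 °C.

18.4 °C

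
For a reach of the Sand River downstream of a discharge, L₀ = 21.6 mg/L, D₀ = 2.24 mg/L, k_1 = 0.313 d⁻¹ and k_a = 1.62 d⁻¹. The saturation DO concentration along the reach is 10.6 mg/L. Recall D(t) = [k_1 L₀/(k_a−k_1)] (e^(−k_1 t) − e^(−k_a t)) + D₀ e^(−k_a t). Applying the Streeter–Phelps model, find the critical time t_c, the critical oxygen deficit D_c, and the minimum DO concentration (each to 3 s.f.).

t_c ≈ 0.824 d; D_c ≈ 3.22 mg/L; min DO ≈ 7.38 mg/L

t_c = [1/(k_a−k_1)] ln[(k_a/k_1)(1 − D₀(k_a−k_1)/(k_1 L₀))]
= [1/(1.62−0.313)] ln[(1.62/0.313)(1 − 2.24×1.307/(0.313×21.6))]
= (1/1.307) ln[5.176 × 0.5670] = 0.7651 × ln(2.934) = 0.7651 × 1.077 = 0.8237 d.
L(t_c) = L₀ e^(−k_1 t_c) = 21.6 × 0.7727 = 16.69 mg/L, and at the critical point k_a D_c = k_1 L, so D_c = (0.313/1.62) × 16.69 = 3.225 mg/L.
Minimum DO = C_s − D_c = 10.6 − 3.225 = 7.375 mg/L.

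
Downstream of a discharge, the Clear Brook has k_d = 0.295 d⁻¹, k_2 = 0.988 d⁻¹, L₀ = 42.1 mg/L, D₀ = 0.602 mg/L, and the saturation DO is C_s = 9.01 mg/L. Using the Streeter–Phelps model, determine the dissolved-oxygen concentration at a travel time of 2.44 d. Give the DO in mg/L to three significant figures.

k_d L₀/(k_2−k_d) = 0.295×42.1/(0.988−0.295) = 12.42/0.6930 = 17.92 mg/L.
e^(−k_d t) = e^(−0.295×2.440) = 0.4868; e^(−k_2 t) = e^(−0.988×2.440) = 0.08975.
D = 17.92 × (0.4868 − 0.08975) + 0.602 × 0.08975 = 7.117 + 0.05403 = 7.171 mg/L.
DO = C_s − D = 9.01 − 7.171 = 1.839 mg/L.

DO ≈ 1.84 mg/L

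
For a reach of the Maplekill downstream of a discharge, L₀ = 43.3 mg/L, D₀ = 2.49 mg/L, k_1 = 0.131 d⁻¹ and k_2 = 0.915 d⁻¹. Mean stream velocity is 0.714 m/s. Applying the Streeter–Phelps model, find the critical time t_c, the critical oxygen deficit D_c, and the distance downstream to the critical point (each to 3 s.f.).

With k_2/k_1 = 6.985 and 1 − D₀(k_2−k_1)/(k_1 L₀) = 0.6558,
t_c = ln(6.985 × 0.6558) / (0.915 − 0.131) = ln(4.581) / 0.7840 = 1.522/0.7840 = 1.941 d.
D_c = (k_1/k_2) L₀ e^(−k_1 t_c) = (0.131/0.915) × 43.3 × e^(−0.131×1.941) = 0.1432 × 43.3 × 0.7755 = 4.807 mg/L.
x_c = v t_c = 0.714 m/s × 1.941 d × 86400 s/d = 119800 m ≈ 120 km.

t_c ≈ 1.94 d; D_c ≈ 4.81 mg/L; x_c ≈ 120 km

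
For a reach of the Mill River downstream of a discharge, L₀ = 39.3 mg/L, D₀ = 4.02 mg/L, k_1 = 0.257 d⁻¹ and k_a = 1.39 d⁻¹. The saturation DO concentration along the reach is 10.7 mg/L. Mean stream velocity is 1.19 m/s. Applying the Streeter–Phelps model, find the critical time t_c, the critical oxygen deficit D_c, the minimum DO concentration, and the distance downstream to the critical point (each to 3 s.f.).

t_c ≈ 0.961 d; D_c ≈ 5.68 mg/L; min DO ≈ 5.02 mg/L; x_c ≈ 98.8 km

With k_a/k_1 = 5.409 and 1 − D₀(k_a−k_1)/(k_1 L₀) = 0.5490,
t_c = ln(5.409 × 0.5490) / (1.39 − 0.257) = ln(2.970) / 1.133 = 1.088/1.133 = 0.9606 d.
L(t_c) = L₀ e^(−k_1 t_c) = 39.3 × 0.7812 = 30.70 mg/L, and at the critical point k_a D_c = k_1 L, so D_c = (0.257/1.39) × 30.70 = 5.677 mg/L.
Minimum DO = C_s − D_c = 10.7 − 5.677 = 5.023 mg/L.
x_c = v t_c = 1.19 m/s × 0.9606 d × 86400 s/d = 98770 m ≈ 98.8 km.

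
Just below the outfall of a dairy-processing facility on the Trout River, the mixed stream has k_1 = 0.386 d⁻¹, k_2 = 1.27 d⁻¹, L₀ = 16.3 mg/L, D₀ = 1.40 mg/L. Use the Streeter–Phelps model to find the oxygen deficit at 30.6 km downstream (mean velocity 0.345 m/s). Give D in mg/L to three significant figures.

Travel time t = x/v = 30.6 km / (0.345 m/s) = 30600 m / 0.345 m/s = 88700 s = 1.027 d.
k_1 L₀/(k_2−k_1) = 0.386×16.3/(1.27−0.386) = 6.292/0.8840 = 7.117 mg/L.
e^(−k_1 t) = e^(−0.386×1.027) = 0.6728; e^(−k_2 t) = e^(−1.27×1.027) = 0.2715.
D = 7.117 × (0.6728 − 0.2715) + 1.40 × 0.2715 = 2.856 + 0.3801 = 3.236 mg/L.

D ≈ 3.24 mg/L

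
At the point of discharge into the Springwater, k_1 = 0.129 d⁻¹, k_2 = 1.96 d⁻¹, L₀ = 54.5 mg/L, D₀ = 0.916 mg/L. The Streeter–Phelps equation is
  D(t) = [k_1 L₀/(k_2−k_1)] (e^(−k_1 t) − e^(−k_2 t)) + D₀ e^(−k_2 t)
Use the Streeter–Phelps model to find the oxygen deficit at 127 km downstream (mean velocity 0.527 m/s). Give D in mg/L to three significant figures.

D ≈ 2.67 mg/L

Travel time t = x/v = 127 km / (0.527 m/s) = 127000 m / 0.527 m/s = 241000 s = 2.789 d.
k_1 L₀/(k_2−k_1) = 0.129×54.5/(1.96−0.129) = 7.030/1.831 = 3.840 mg/L.
e^(−k_1 t) = e^(−0.129×2.789) = 0.6978; e^(−k_2 t) = e^(−1.96×2.789) = 0.004225.
D = 3.840 × (0.6978 − 0.004225) + 0.916 × 0.004225 = 2.663 + 0.003870 = 2.667 mg/L.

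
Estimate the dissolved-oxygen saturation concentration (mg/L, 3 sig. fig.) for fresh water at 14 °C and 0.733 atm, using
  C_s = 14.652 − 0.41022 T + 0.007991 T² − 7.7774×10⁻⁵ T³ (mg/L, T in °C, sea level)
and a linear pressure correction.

C_s ≈ 7.52 mg/L

At sea level: C_s = 14.652 − 0.41022×14 + 0.007991×14² − 7.7774×10⁻⁵×14³ = 10.26 mg/L.
Pressure correction: C_s' = 10.26 × 0.733 = 7.522 mg/L.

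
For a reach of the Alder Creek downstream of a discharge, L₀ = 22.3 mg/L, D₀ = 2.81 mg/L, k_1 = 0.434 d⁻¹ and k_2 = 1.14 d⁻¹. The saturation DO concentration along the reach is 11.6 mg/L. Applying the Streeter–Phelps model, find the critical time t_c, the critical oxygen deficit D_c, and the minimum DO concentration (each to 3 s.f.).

t_c ≈ 1.04 d; D_c ≈ 5.40 mg/L; min DO ≈ 6.20 mg/L

t_c = [1/(k_2−k_1)] ln[(k_2/k_1)(1 − D₀(k_2−k_1)/(k_1 L₀))]
= [1/(1.14−0.434)] ln[(1.14/0.434)(1 − 2.81×0.7060/(0.434×22.3))]
= (1/0.7060) ln[2.627 × 0.7950] = 1.416 × ln(2.088) = 1.416 × 0.7363 = 1.043 d.
D_c = (k_1/k_2) L₀ e^(−k_1 t_c) = (0.434/1.14) × 22.3 × e^(−0.434×1.043) = 0.3807 × 22.3 × 0.6359 = 5.399 mg/L.
Minimum DO = C_s − D_c = 11.6 − 5.399 = 6.201 mg/L.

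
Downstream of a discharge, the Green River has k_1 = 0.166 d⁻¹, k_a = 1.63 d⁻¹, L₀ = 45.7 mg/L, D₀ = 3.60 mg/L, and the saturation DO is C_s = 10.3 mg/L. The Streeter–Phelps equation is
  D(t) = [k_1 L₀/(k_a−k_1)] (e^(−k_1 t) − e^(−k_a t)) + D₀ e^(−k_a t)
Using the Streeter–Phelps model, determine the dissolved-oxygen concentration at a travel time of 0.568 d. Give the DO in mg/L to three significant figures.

DO ≈ 6.21 mg/L

k_1 L₀/(k_a−k_1) = 0.166×45.7/(1.63−0.166) = 7.586/1.464 = 5.182 mg/L.
e^(−k_1 t) = e^(−0.166×0.5680) = 0.9100; e^(−k_a t) = e^(−1.63×0.5680) = 0.3962.
D = 5.182 × (0.9100 − 0.3962) + 3.60 × 0.3962 = 2.663 + 1.426 = 4.089 mg/L.
DO = C_s − D = 10.3 − 4.089 = 6.211 mg/L.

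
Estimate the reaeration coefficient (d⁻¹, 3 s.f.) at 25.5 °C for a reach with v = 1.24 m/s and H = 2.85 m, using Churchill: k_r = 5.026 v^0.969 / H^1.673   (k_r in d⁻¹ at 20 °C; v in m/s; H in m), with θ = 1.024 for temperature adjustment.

k_r ≈ 1.22 d⁻¹

k_r(20) = 5.026 × 1.24^0.969 / 2.85^1.673 = 5.026 × 1.232 / 5.767 = 1.073 d⁻¹.
k_r(25.5) = 1.073 × 1.024^(25.5−20) = 1.073 × 1.139 = 1.223 d⁻¹.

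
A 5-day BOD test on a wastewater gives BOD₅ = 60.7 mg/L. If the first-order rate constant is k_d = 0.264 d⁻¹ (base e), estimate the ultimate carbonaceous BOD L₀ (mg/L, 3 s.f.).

BOD₅ = L₀(1 − e^(−5k_d)) ⇒ L₀ = BOD₅ / (1 − e^(−5×0.264))
= 60.7 / (1 − 0.2671) = 60.7 / 0.7329 = 82.83 mg/L.

L₀ ≈ 82.8 mg/L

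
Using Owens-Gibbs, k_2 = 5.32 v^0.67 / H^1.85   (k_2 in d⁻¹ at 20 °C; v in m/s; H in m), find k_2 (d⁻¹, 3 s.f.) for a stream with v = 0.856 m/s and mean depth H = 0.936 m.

k_2 ≈ 5.42 d⁻¹

k_2 = 5.32 × 0.856^0.67 / 0.936^1.85 = 5.32 × 0.9011 / 0.8848 = 5.418 d⁻¹.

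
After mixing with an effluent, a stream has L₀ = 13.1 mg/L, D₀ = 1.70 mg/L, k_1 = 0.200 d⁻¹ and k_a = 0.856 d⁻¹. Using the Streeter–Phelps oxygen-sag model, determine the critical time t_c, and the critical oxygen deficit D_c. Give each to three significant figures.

t_c = [1/(k_a−k_1)] ln[(k_a/k_1)(1 − D₀(k_a−k_1)/(k_1 L₀))]
= [1/(0.856−0.200)] ln[(0.856/0.200)(1 − 1.70×0.6560/(0.200×13.1))]
= (1/0.6560) ln[4.280 × 0.5744] = 1.524 × ln(2.458) = 1.524 × 0.8994 = 1.371 d.
D_c = (k_1/k_a) L₀ e^(−k_1 t_c) = (0.200/0.856) × 13.1 × e^(−0.200×1.371) = 0.2336 × 13.1 × 0.7602 = 2.327 mg/L.

t_c ≈ 1.37 d; D_c ≈ 2.33 mg/L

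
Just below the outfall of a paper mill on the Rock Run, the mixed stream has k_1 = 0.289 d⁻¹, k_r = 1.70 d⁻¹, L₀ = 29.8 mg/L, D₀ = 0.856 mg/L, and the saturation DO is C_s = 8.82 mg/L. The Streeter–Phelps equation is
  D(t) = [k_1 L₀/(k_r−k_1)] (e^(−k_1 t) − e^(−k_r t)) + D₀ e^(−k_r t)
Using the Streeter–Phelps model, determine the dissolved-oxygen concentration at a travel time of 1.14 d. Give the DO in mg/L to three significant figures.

DO ≈ 5.19 mg/L

k_1 L₀/(k_r−k_1) = 0.289×29.8/(1.70−0.289) = 8.612/1.411 = 6.104 mg/L.
e^(−k_1 t) = e^(−0.289×1.140) = 0.7193; e^(−k_r t) = e^(−1.70×1.140) = 0.1440.
D = 6.104 × (0.7193 − 0.1440) + 0.856 × 0.1440 = 3.512 + 0.1233 = 3.635 mg/L.
DO = C_s − D = 8.82 − 3.635 = 5.185 mg/L.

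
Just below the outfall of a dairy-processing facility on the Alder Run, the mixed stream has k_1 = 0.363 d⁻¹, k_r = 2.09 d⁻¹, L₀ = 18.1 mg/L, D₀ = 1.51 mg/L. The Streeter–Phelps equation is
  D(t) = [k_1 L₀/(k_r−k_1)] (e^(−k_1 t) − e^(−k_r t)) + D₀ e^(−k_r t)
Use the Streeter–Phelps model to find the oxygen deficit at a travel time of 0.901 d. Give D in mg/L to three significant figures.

D ≈ 2.39 mg/L

k_1 L₀/(k_r−k_1) = 0.363×18.1/(2.09−0.363) = 6.570/1.727 = 3.804 mg/L.
e^(−k_1 t) = e^(−0.363×0.9010) = 0.7210; e^(−k_r t) = e^(−2.09×0.9010) = 0.1521.
D = 3.804 × (0.7210 − 0.1521) + 1.51 × 0.1521 = 2.164 + 0.2297 = 2.394 mg/L.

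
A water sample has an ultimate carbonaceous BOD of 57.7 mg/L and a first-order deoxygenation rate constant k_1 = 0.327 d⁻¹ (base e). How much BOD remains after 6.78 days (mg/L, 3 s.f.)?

L_t = L₀ e^(−k_1 t) = 57.7 × e^(−0.327×6.78) = 57.7 × 0.1089 = 6.285 mg/L.

L ≈ 6.29 mg/L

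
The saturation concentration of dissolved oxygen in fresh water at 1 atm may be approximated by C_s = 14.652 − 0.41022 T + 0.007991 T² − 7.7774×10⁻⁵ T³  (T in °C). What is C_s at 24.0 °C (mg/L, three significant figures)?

C_s = 14.652 − 0.41022×24.0 + 0.007991×24.0² − 7.7774×10⁻⁵×24.0³ = 8.334 mg/L.

C_s ≈ 8.33 mg/L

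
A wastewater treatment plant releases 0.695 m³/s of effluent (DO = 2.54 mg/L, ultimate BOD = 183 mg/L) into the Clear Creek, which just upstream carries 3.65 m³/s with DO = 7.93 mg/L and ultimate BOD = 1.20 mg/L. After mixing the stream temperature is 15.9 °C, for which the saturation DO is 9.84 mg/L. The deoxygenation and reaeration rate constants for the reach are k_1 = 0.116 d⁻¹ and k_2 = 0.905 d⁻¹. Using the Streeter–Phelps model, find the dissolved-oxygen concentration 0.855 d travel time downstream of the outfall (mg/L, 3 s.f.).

DO ≈ 6.58 mg/L

Mixed DO = (3.65×7.93 + 0.695×2.54)/(3.65+0.695) = 30.71/4.345 = 7.068 mg/L.
Mixed L₀ = (3.65×1.20 + 0.695×183)/(4.345) = 131.6/4.345 = 30.28 mg/L.
Initial deficit D₀ = C_s − DO₀ = 9.84 − 7.068 = 2.772 mg/L.
D(0.855) = [0.116×30.28/(0.905−0.116)](e^(−0.116×0.855) − e^(−0.905×0.855)) + 2.772 e^(−0.905×0.855)
= 4.452 × (0.9056 − 0.4613) + 2.772 × 0.4613 = 3.257 mg/L.
DO = 9.84 − 3.257 = 6.583 mg/L.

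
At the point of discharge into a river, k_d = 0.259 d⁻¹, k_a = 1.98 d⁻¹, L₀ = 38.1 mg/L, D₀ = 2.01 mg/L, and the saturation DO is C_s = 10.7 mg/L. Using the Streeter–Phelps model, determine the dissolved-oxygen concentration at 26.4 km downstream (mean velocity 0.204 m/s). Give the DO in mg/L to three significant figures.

DO ≈ 7.00 mg/L

Travel time t = x/v = 26.4 km / (0.204 m/s) = 26400 m / 0.204 m/s = 129400 s = 1.498 d.
k_d L₀/(k_a−k_d) = 0.259×38.1/(1.98−0.259) = 9.868/1.721 = 5.734 mg/L.
e^(−k_d t) = e^(−0.259×1.498) = 0.6785; e^(−k_a t) = e^(−1.98×1.498) = 0.05153.
D = 5.734 × (0.6785 − 0.05153) + 2.01 × 0.05153 = 3.595 + 0.1036 = 3.698 mg/L.
DO = C_s − D = 10.7 − 3.698 = 7.002 mg/L.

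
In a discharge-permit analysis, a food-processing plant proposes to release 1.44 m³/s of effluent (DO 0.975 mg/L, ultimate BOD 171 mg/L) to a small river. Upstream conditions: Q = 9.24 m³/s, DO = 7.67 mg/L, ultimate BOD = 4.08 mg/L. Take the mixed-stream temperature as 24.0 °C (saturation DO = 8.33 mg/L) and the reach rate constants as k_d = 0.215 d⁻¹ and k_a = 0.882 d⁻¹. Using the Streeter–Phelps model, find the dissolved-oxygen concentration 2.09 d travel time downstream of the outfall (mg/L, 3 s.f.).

Mixed DO = (9.24×7.67 + 1.44×0.975)/(9.24+1.44) = 72.27/10.68 = 6.767 mg/L.
Mixed L₀ = (9.24×4.08 + 1.44×171)/(10.68) = 283.9/10.68 = 26.59 mg/L.
Initial deficit D₀ = C_s − DO₀ = 8.33 − 6.767 = 1.563 mg/L.
D(2.09) = [0.215×26.59/(0.882−0.215)](e^(−0.215×2.09) − e^(−0.882×2.09)) + 1.563 e^(−0.882×2.09)
= 8.570 × (0.6380 − 0.1583) + 1.563 × 0.1583 = 4.359 mg/L.
DO = 8.33 − 4.359 = 3.971 mg/L.

DO ≈ 3.97 mg/L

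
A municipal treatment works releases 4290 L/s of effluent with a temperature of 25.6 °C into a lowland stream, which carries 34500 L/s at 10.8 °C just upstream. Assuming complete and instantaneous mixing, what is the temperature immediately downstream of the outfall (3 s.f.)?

12.4 °C

Flow-weighted mixing: C = (Q_r C_r + Q_w C_w)/(Q_r + Q_w)
= (34500×10.8 + 4290×25.6)/(34500 + 4290) = 482400/38790 = 12.44 °C.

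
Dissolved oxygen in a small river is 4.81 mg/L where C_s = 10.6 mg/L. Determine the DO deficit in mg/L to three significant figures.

D ≈ 5.79 mg/L

D = C_s − C = 10.6 − 4.81 = 5.79 mg/L.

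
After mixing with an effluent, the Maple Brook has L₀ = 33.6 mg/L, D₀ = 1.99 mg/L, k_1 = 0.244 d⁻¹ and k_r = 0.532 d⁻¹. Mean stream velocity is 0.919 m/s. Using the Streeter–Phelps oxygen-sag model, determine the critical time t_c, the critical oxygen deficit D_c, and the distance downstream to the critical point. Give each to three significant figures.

t_c ≈ 2.45 d; D_c ≈ 8.47 mg/L; x_c ≈ 195 km

At the critical point dD/dt = 0, so k_1 L₀ e^(−k_1 t) = k_r D. Substituting D(t) from the Streeter–Phelps equation and solving for t gives
t_c = ln[(k_r/k_1)(1 − D₀(k_r−k_1)/(k_1 L₀))] / (k_r−k_1).
Here k_r−k_1 = 0.2880 d⁻¹ and 1 − D₀(k_r−k_1)/(k_1 L₀) = 1 − 1.99×0.2880/(0.244×33.6) = 0.9301, so
t_c = ln(2.180 × 0.9301) / 0.2880 = 0.7070 / 0.2880 = 2.455 d.
L(t_c) = L₀ e^(−k_1 t_c) = 33.6 × 0.5494 = 18.46 mg/L, and at the critical point k_r D_c = k_1 L, so D_c = (0.244/0.532) × 18.46 = 8.466 mg/L.
x_c = v t_c = 0.919 m/s × 2.455 d × 86400 s/d = 194900 m ≈ 195 km.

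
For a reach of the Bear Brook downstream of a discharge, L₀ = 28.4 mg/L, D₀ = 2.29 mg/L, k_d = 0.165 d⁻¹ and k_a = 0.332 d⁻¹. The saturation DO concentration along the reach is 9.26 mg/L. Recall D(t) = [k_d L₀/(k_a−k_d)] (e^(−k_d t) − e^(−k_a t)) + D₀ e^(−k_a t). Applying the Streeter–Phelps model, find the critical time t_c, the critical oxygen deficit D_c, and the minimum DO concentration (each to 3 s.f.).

t_c ≈ 3.68 d; D_c ≈ 7.69 mg/L; min DO ≈ 1.57 mg/L

At the critical point dD/dt = 0, so k_d L₀ e^(−k_d t) = k_a D. Substituting D(t) from the Streeter–Phelps equation and solving for t gives
t_c = ln[(k_a/k_d)(1 − D₀(k_a−k_d)/(k_d L₀))] / (k_a−k_d).
Here k_a−k_d = 0.1670 d⁻¹ and 1 − D₀(k_a−k_d)/(k_d L₀) = 1 − 2.29×0.1670/(0.165×28.4) = 0.9184, so
t_c = ln(2.012 × 0.9184) / 0.1670 = 0.6141 / 0.1670 = 3.677 d.
D_c = (k_d/k_a) L₀ e^(−k_d t_c) = (0.165/0.332) × 28.4 × e^(−0.165×3.677) = 0.4970 × 28.4 × 0.5451 = 7.694 mg/L.
Minimum DO = C_s − D_c = 9.26 − 7.694 = 1.566 mg/L.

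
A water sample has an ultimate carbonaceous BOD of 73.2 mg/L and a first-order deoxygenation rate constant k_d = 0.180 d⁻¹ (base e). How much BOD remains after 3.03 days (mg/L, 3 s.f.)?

L ≈ 42.4 mg/L

L_t = L₀ e^(−k_d t) = 73.2 × e^(−0.180×3.03) = 73.2 × 0.5796 = 42.43 mg/L.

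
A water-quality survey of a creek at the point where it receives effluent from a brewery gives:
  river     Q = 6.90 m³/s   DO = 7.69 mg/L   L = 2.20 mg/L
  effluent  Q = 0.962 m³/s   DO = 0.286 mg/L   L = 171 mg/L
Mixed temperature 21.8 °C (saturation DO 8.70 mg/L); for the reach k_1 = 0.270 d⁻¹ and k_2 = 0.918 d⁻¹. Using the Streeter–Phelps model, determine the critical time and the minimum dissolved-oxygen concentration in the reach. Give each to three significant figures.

t_c ≈ 1.54 d; minimum DO ≈ 4.27 mg/L

Mixed DO = (6.90×7.69 + 0.962×0.286)/(6.90+0.962) = 53.34/7.862 = 6.784 mg/L.
Mixed L₀ = (6.90×2.20 + 0.962×171)/(7.862) = 179.7/7.862 = 22.85 mg/L.
Initial deficit D₀ = C_s − DO₀ = 8.70 − 6.784 = 1.916 mg/L.
t_c = (1/0.6480) ln[(0.918/0.270)(1 − 1.916×0.6480/(0.270×22.85))] = 1.543 × ln(2.716) = 1.542 d.
D_c = (0.270/0.918) × 22.85 × e^(−0.270×1.542) = 0.2941 × 22.85 × 0.6595 = 4.433 mg/L.
Minimum DO = 8.70 − 4.433 = 4.267 mg/L.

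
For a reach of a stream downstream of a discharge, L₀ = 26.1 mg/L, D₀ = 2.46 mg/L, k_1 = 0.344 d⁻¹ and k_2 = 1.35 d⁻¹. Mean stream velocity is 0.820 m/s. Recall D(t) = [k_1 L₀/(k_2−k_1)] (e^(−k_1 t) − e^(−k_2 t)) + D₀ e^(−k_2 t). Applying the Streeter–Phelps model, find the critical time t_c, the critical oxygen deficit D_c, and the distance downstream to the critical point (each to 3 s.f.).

With k_2/k_1 = 3.924 and 1 − D₀(k_2−k_1)/(k_1 L₀) = 0.7244,
t_c = ln(3.924 × 0.7244) / (1.35 − 0.344) = ln(2.843) / 1.006 = 1.045/1.006 = 1.039 d.
L(t_c) = L₀ e^(−k_1 t_c) = 26.1 × 0.6996 = 18.26 mg/L, and at the critical point k_2 D_c = k_1 L, so D_c = (0.344/1.35) × 18.26 = 4.653 mg/L.
x_c = v t_c = 0.820 m/s × 1.039 d × 86400 s/d = 73580 m ≈ 73.6 km.

t_c ≈ 1.04 d; D_c ≈ 4.65 mg/L; x_c ≈ 73.6 km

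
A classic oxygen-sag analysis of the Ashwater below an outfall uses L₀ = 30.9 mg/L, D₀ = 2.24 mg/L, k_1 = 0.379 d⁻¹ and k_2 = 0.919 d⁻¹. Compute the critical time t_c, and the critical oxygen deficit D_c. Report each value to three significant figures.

With k_2/k_1 = 2.425 and 1 − D₀(k_2−k_1)/(k_1 L₀) = 0.8967,
t_c = ln(2.425 × 0.8967) / (0.919 − 0.379) = ln(2.174) / 0.5400 = 0.7767/0.5400 = 1.438 d.
L(t_c) = L₀ e^(−k_1 t_c) = 30.9 × 0.5798 = 17.91 mg/L, and at the critical point k_2 D_c = k_1 L, so D_c = (0.379/0.919) × 17.91 = 7.388 mg/L.

t_c ≈ 1.44 d; D_c ≈ 7.39 mg/L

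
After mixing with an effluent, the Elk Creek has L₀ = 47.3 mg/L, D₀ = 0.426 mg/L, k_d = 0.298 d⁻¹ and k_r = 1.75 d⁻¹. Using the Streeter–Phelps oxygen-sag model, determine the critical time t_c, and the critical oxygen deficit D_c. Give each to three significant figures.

t_c ≈ 1.19 d; D_c ≈ 5.65 mg/L

t_c = [1/(k_r−k_d)] ln[(k_r/k_d)(1 − D₀(k_r−k_d)/(k_d L₀))]
= [1/(1.75−0.298)] ln[(1.75/0.298)(1 − 0.426×1.452/(0.298×47.3))]
= (1/1.452) ln[5.872 × 0.9561] = 0.6887 × ln(5.615) = 0.6887 × 1.725 = 1.188 d.
L(t_c) = L₀ e^(−k_d t_c) = 47.3 × 0.7018 = 33.19 mg/L, and at the critical point k_r D_c = k_d L, so D_c = (0.298/1.75) × 33.19 = 5.653 mg/L.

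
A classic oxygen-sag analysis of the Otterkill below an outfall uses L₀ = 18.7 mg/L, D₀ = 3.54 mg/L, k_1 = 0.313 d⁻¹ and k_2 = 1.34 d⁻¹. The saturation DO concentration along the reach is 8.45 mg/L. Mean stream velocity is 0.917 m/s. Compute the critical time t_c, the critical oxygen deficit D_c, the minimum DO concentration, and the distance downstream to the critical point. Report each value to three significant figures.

t_c ≈ 0.471 d; D_c ≈ 3.77 mg/L; min DO ≈ 4.68 mg/L; x_c ≈ 37.3 km

With k_2/k_1 = 4.281 and 1 − D₀(k_2−k_1)/(k_1 L₀) = 0.3789,
t_c = ln(4.281 × 0.3789) / (1.34 − 0.313) = ln(1.622) / 1.027 = 0.4836/1.027 = 0.4709 d.
L(t_c) = L₀ e^(−k_1 t_c) = 18.7 × 0.8629 = 16.14 mg/L, and at the critical point k_2 D_c = k_1 L, so D_c = (0.313/1.34) × 16.14 = 3.769 mg/L.
Minimum DO = C_s − D_c = 8.45 − 3.769 = 4.681 mg/L.
x_c = v t_c = 0.917 m/s × 0.4709 d × 86400 s/d = 37310 m ≈ 37.3 km.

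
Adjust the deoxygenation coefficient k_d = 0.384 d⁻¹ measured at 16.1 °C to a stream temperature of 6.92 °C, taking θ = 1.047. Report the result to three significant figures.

k_d ≈ 0.252 d⁻¹

k_d(T₂) = k_d(T₁) · θ^(T₂−T₁) = 0.384 × 1.047^(6.92−16.1)
= 0.384 × 1.047^-9.18 = 0.384 × 0.6560 = 0.2519 d⁻¹.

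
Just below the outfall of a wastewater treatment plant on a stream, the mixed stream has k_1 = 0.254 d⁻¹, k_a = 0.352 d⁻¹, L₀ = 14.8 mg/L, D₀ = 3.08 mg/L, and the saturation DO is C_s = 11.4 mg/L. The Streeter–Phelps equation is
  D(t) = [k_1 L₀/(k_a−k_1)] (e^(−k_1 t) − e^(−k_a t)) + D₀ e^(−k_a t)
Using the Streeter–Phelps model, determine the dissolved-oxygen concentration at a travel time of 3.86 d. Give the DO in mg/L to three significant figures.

k_1 L₀/(k_a−k_1) = 0.254×14.8/(0.352−0.254) = 3.759/0.09800 = 38.36 mg/L.
e^(−k_1 t) = e^(−0.254×3.860) = 0.3751; e^(−k_a t) = e^(−0.352×3.860) = 0.2570.
D = 38.36 × (0.3751 − 0.2570) + 3.08 × 0.2570 = 4.532 + 0.7915 = 5.324 mg/L.
DO = C_s − D = 11.4 − 5.324 = 6.076 mg/L.

DO ≈ 6.08 mg/L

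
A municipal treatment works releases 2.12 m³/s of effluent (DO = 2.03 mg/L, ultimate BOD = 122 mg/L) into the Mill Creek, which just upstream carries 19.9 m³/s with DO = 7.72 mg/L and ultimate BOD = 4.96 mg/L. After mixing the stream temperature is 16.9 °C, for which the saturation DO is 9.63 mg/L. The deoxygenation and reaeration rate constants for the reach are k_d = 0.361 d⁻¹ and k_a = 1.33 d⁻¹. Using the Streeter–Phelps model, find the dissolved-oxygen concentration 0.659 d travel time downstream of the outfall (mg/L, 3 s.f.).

DO ≈ 6.36 mg/L

Mixed DO = (19.9×7.72 + 2.12×2.03)/(19.9+2.12) = 157.9/22.02 = 7.172 mg/L.
Mixed L₀ = (19.9×4.96 + 2.12×122)/(22.02) = 357.3/22.02 = 16.23 mg/L.
Initial deficit D₀ = C_s − DO₀ = 9.63 − 7.172 = 2.458 mg/L.
D(0.659) = [0.361×16.23/(1.33−0.361)](e^(−0.361×0.659) − e^(−1.33×0.659)) + 2.458 e^(−1.33×0.659)
= 6.046 × (0.7883 − 0.4162) + 2.458 × 0.4162 = 3.272 mg/L.
DO = 9.63 − 3.272 = 6.358 mg/L.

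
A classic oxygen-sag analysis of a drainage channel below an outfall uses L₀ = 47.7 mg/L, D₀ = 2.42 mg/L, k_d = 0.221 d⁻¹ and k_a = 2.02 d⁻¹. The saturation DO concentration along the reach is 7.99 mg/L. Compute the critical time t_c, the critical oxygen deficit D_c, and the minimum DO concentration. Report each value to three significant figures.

t_c = [1/(k_a−k_d)] ln[(k_a/k_d)(1 − D₀(k_a−k_d)/(k_d L₀))]
= [1/(2.02−0.221)] ln[(2.02/0.221)(1 − 2.42×1.799/(0.221×47.7))]
= (1/1.799) ln[9.140 × 0.5870] = 0.5559 × ln(5.365) = 0.5559 × 1.680 = 0.9338 d.
L(t_c) = L₀ e^(−k_d t_c) = 47.7 × 0.8135 = 38.81 mg/L, and at the critical point k_a D_c = k_d L, so D_c = (0.221/2.02) × 38.81 = 4.246 mg/L.
Minimum DO = C_s − D_c = 7.99 − 4.246 = 3.744 mg/L.

t_c ≈ 0.934 d; D_c ≈ 4.25 mg/L; min DO ≈ 3.74 mg/L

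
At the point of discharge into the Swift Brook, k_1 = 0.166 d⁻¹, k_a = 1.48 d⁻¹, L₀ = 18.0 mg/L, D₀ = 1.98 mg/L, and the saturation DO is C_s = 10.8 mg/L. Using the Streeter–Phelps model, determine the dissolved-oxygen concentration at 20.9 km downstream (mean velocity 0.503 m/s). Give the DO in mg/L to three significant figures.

Travel time t = x/v = 20.9 km / (0.503 m/s) = 20900 m / 0.503 m/s = 41550 s = 0.4809 d.
k_1 L₀/(k_a−k_1) = 0.166×18.0/(1.48−0.166) = 2.988/1.314 = 2.274 mg/L.
e^(−k_1 t) = e^(−0.166×0.4809) = 0.9233; e^(−k_a t) = e^(−1.48×0.4809) = 0.4908.
D = 2.274 × (0.9233 − 0.4908) + 1.98 × 0.4908 = 0.9835 + 0.9718 = 1.955 mg/L.
DO = C_s − D = 10.8 − 1.955 = 8.845 mg/L.

DO ≈ 8.84 mg/L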